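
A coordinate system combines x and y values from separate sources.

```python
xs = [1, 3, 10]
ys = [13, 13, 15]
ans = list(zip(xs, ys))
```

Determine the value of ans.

Step 1: zip pairs elements at same index:
  Index 0: (1, 13)
  Index 1: (3, 13)
  Index 2: (10, 15)
Therefore ans = [(1, 13), (3, 13), (10, 15)].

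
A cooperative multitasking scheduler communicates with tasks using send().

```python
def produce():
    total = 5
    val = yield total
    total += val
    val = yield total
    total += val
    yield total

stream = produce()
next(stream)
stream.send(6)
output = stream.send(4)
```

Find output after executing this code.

Step 1: next() -> yield total=5.
Step 2: send(6) -> val=6, total = 5+6 = 11, yield 11.
Step 3: send(4) -> val=4, total = 11+4 = 15, yield 15.
Therefore output = 15.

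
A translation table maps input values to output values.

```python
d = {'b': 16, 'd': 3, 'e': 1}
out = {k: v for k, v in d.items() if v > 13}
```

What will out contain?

Step 1: Filter items where value > 13:
  'b': 16 > 13: kept
  'd': 3 <= 13: removed
  'e': 1 <= 13: removed
Therefore out = {'b': 16}.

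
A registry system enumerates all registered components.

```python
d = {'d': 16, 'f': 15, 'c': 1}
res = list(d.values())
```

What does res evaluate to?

Step 1: d.values() returns the dictionary values in insertion order.
Therefore res = [16, 15, 1].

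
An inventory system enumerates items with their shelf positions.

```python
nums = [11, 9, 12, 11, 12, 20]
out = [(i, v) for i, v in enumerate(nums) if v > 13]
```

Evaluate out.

Step 1: Filter enumerate([11, 9, 12, 11, 12, 20]) keeping v > 13:
  (0, 11): 11 <= 13, excluded
  (1, 9): 9 <= 13, excluded
  (2, 12): 12 <= 13, excluded
  (3, 11): 11 <= 13, excluded
  (4, 12): 12 <= 13, excluded
  (5, 20): 20 > 13, included
Therefore out = [(5, 20)].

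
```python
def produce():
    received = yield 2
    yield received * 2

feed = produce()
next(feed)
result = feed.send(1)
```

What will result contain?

Step 1: next(feed) advances to first yield, producing 2.
Step 2: send(1) resumes, received = 1.
Step 3: yield received * 2 = 1 * 2 = 2.
Therefore result = 2.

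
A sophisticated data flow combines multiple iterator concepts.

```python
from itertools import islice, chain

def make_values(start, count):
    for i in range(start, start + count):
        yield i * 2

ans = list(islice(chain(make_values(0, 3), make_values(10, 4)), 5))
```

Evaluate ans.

Step 1: make_values(0, 3) yields [0, 2, 4].
Step 2: make_values(10, 4) yields [20, 22, 24, 26].
Step 3: chain concatenates: [0, 2, 4, 20, 22, 24, 26].
Step 4: islice takes first 5: [0, 2, 4, 20, 22].
Therefore ans = [0, 2, 4, 20, 22].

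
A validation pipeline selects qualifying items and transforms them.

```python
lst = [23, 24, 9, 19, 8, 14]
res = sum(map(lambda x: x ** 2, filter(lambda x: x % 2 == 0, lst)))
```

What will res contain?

Step 1: Filter even numbers from [23, 24, 9, 19, 8, 14]: [24, 8, 14]
Step 2: Square each: [576, 64, 196]
Step 3: Sum = 836.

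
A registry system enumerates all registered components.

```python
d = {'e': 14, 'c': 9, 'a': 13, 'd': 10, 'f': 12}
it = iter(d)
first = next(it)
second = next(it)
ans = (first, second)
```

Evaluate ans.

Step 1: iter(d) iterates over keys: ['e', 'c', 'a', 'd', 'f'].
Step 2: first = next(it) = 'e', second = next(it) = 'c'.
Therefore ans = ('e', 'c').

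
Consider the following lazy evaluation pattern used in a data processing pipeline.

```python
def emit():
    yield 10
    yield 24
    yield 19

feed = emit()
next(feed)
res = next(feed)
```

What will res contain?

Step 1: emit() creates a generator.
Step 2: next(feed) yields 10 (consumed and discarded).
Step 3: next(feed) yields 24, assigned to res.
Therefore res = 24.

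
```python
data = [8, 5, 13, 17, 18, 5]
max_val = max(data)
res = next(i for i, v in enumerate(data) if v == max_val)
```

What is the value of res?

Step 1: max([8, 5, 13, 17, 18, 5]) = 18.
Step 2: Find first index where value == 18:
  Index 0: 8 != 18
  Index 1: 5 != 18
  Index 2: 13 != 18
  Index 3: 17 != 18
  Index 4: 18 == 18, found!
Therefore res = 4.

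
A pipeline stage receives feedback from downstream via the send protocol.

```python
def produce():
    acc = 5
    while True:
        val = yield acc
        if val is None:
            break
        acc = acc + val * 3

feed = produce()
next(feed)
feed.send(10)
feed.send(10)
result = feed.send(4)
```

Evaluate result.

Step 1: next() -> yield acc=5.
Step 2: send(10) -> val=10, acc = 5 + 10*3 = 35, yield 35.
Step 3: send(10) -> val=10, acc = 35 + 10*3 = 65, yield 65.
Step 4: send(4) -> val=4, acc = 65 + 4*3 = 77, yield 77.
Therefore result = 77.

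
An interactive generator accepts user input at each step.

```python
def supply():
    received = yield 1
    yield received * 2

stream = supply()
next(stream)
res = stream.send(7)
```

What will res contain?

Step 1: next(stream) advances to first yield, producing 1.
Step 2: send(7) resumes, received = 7.
Step 3: yield received * 2 = 7 * 2 = 14.
Therefore res = 14.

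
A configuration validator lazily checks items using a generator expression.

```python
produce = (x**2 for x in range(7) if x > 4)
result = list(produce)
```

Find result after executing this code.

Step 1: For range(7), keep x > 4, then square:
  x=0: 0 <= 4, excluded
  x=1: 1 <= 4, excluded
  x=2: 2 <= 4, excluded
  x=3: 3 <= 4, excluded
  x=4: 4 <= 4, excluded
  x=5: 5 > 4, yield 5**2 = 25
  x=6: 6 > 4, yield 6**2 = 36
Therefore result = [25, 36].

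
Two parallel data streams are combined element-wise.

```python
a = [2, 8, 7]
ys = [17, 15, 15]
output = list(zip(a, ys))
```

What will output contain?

Step 1: zip pairs elements at same index:
  Index 0: (2, 17)
  Index 1: (8, 15)
  Index 2: (7, 15)
Therefore output = [(2, 17), (8, 15), (7, 15)].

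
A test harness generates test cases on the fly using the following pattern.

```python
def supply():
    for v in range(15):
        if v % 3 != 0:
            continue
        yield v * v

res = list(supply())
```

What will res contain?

Step 1: Only yield v**2 when v is divisible by 3:
  v=0: 0 % 3 == 0, yield 0**2 = 0
  v=3: 3 % 3 == 0, yield 3**2 = 9
  v=6: 6 % 3 == 0, yield 6**2 = 36
  v=9: 9 % 3 == 0, yield 9**2 = 81
  v=12: 12 % 3 == 0, yield 12**2 = 144
Therefore res = [0, 9, 36, 81, 144].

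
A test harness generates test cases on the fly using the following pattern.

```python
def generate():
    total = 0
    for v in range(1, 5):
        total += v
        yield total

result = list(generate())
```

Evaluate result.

Step 1: Generator accumulates running sum:
  v=1: total = 1, yield 1
  v=2: total = 3, yield 3
  v=3: total = 6, yield 6
  v=4: total = 10, yield 10
Therefore result = [1, 3, 6, 10].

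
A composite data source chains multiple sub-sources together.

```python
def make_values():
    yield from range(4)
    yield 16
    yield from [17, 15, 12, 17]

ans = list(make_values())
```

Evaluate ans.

Step 1: Trace yields in order:
  yield 0
  yield 1
  yield 2
  yield 3
  yield 16
  yield 17
  yield 15
  yield 12
  yield 17
Therefore ans = [0, 1, 2, 3, 16, 17, 15, 12, 17].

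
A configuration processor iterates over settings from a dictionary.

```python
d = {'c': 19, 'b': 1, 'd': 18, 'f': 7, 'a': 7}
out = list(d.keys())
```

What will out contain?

Step 1: d.keys() returns the dictionary keys in insertion order.
Therefore out = ['c', 'b', 'd', 'f', 'a'].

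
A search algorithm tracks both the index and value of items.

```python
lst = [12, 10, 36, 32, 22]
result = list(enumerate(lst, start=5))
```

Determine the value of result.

Step 1: enumerate with start=5:
  (5, 12)
  (6, 10)
  (7, 36)
  (8, 32)
  (9, 22)
Therefore result = [(5, 12), (6, 10), (7, 36), (8, 32), (9, 22)].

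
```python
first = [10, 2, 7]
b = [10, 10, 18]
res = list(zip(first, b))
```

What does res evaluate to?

Step 1: zip pairs elements at same index:
  Index 0: (10, 10)
  Index 1: (2, 10)
  Index 2: (7, 18)
Therefore res = [(10, 10), (2, 10), (7, 18)].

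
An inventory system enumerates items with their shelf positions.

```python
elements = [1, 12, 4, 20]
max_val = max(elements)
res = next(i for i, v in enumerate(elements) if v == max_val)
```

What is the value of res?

Step 1: max([1, 12, 4, 20]) = 20.
Step 2: Find first index where value == 20:
  Index 0: 1 != 20
  Index 1: 12 != 20
  Index 2: 4 != 20
  Index 3: 20 == 20, found!
Therefore res = 3.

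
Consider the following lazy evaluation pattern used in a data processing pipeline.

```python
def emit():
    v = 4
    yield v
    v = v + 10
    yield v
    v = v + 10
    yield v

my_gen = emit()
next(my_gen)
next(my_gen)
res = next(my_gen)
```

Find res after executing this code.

Step 1: Trace through generator execution:
  Yield 1: v starts at 4, yield 4
  Yield 2: v = 4 + 10 = 14, yield 14
  Yield 3: v = 14 + 10 = 24, yield 24
Step 2: First next() gets 4, second next() gets the second value, third next() yields 24.
Therefore res = 24.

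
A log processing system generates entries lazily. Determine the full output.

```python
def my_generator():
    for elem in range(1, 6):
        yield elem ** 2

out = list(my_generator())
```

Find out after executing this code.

Step 1: For each elem in range(1, 6), yield elem**2:
  elem=1: yield 1**2 = 1
  elem=2: yield 2**2 = 4
  elem=3: yield 3**2 = 9
  elem=4: yield 4**2 = 16
  elem=5: yield 5**2 = 25
Therefore out = [1, 4, 9, 16, 25].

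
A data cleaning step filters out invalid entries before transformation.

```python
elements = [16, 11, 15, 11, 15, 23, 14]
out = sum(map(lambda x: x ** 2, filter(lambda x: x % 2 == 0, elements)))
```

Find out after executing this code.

Step 1: Filter even numbers from [16, 11, 15, 11, 15, 23, 14]: [16, 14]
Step 2: Square each: [256, 196]
Step 3: Sum = 452.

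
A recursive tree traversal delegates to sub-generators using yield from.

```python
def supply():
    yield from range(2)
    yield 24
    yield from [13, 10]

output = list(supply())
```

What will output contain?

Step 1: Trace yields in order:
  yield 0
  yield 1
  yield 24
  yield 13
  yield 10
Therefore output = [0, 1, 24, 13, 10].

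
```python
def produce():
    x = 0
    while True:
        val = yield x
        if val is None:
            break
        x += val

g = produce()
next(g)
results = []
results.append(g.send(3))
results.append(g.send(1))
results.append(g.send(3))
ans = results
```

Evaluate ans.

Step 1: next(g) -> yield 0.
Step 2: send(3) -> x = 3, yield 3.
Step 3: send(1) -> x = 4, yield 4.
Step 4: send(3) -> x = 7, yield 7.
Therefore ans = [3, 4, 7].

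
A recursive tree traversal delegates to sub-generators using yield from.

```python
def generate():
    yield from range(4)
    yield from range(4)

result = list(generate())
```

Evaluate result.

Step 1: Trace yields in order:
  yield 0
  yield 1
  yield 2
  yield 3
  yield 0
  yield 1
  yield 2
  yield 3
Therefore result = [0, 1, 2, 3, 0, 1, 2, 3].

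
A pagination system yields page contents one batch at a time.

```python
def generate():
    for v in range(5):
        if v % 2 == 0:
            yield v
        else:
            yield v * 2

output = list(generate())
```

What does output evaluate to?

Step 1: For each v in range(5), yield v if even, else v*2:
  v=0 (even): yield 0
  v=1 (odd): yield 1*2 = 2
  v=2 (even): yield 2
  v=3 (odd): yield 3*2 = 6
  v=4 (even): yield 4
Therefore output = [0, 2, 2, 6, 4].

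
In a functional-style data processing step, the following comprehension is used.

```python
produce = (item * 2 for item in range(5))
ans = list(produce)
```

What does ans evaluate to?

Step 1: For each item in range(5), compute item*2:
  item=0: 0*2 = 0
  item=1: 1*2 = 2
  item=2: 2*2 = 4
  item=3: 3*2 = 6
  item=4: 4*2 = 8
Therefore ans = [0, 2, 4, 6, 8].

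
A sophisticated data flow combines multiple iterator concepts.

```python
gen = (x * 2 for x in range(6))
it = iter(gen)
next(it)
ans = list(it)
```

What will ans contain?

Step 1: Generator produces [0, 2, 4, 6, 8, 10].
Step 2: next(it) consumes first element (0).
Step 3: list(it) collects remaining: [2, 4, 6, 8, 10].
Therefore ans = [2, 4, 6, 8, 10].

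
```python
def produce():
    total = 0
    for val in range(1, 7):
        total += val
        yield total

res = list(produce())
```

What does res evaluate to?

Step 1: Generator accumulates running sum:
  val=1: total = 1, yield 1
  val=2: total = 3, yield 3
  val=3: total = 6, yield 6
  val=4: total = 10, yield 10
  val=5: total = 15, yield 15
  val=6: total = 21, yield 21
Therefore res = [1, 3, 6, 10, 15, 21].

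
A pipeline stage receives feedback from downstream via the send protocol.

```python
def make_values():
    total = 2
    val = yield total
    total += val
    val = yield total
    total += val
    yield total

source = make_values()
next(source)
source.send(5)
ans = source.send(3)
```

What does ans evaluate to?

Step 1: next() -> yield total=2.
Step 2: send(5) -> val=5, total = 2+5 = 7, yield 7.
Step 3: send(3) -> val=3, total = 7+3 = 10, yield 10.
Therefore ans = 10.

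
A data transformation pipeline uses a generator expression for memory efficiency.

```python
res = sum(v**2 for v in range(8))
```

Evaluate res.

Step 1: Compute v**2 for each v in range(8):
  v=0: 0**2 = 0
  v=1: 1**2 = 1
  v=2: 2**2 = 4
  v=3: 3**2 = 9
  v=4: 4**2 = 16
  v=5: 5**2 = 25
  v=6: 6**2 = 36
  v=7: 7**2 = 49
Step 2: sum = 0 + 1 + 4 + 9 + 16 + 25 + 36 + 49 = 140.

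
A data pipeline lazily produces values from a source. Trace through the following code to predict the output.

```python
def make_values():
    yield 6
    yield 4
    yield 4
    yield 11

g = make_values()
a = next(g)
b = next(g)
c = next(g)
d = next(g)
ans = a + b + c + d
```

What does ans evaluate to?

Step 1: Create generator and consume all values:
  a = next(g) = 6
  b = next(g) = 4
  c = next(g) = 4
  d = next(g) = 11
Step 2: ans = 6 + 4 + 4 + 11 = 25.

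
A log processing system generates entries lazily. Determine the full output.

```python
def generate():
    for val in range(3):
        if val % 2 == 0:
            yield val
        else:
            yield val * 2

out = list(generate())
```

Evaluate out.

Step 1: For each val in range(3), yield val if even, else val*2:
  val=0 (even): yield 0
  val=1 (odd): yield 1*2 = 2
  val=2 (even): yield 2
Therefore out = [0, 2, 2].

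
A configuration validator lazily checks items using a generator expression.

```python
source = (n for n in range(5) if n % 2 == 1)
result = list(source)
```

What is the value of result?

Step 1: Filter range(5) keeping only odd values:
  n=0: even, excluded
  n=1: odd, included
  n=2: even, excluded
  n=3: odd, included
  n=4: even, excluded
Therefore result = [1, 3].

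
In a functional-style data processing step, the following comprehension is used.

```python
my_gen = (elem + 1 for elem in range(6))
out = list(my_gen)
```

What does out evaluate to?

Step 1: For each elem in range(6), compute elem+1:
  elem=0: 0+1 = 1
  elem=1: 1+1 = 2
  elem=2: 2+1 = 3
  elem=3: 3+1 = 4
  elem=4: 4+1 = 5
  elem=5: 5+1 = 6
Therefore out = [1, 2, 3, 4, 5, 6].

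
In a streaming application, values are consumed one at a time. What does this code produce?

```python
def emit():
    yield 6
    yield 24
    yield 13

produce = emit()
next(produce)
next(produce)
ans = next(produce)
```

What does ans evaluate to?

Step 1: emit() creates a generator.
Step 2: next(produce) yields 6 (consumed and discarded).
Step 3: next(produce) yields 24 (consumed and discarded).
Step 4: next(produce) yields 13, assigned to ans.
Therefore ans = 13.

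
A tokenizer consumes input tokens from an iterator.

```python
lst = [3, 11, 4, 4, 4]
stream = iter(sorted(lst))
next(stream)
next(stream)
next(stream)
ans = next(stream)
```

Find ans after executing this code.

Step 1: sorted([3, 11, 4, 4, 4]) = [3, 4, 4, 4, 11].
Step 2: Create iterator and skip 3 elements.
Step 3: next() returns 4.
Therefore ans = 4.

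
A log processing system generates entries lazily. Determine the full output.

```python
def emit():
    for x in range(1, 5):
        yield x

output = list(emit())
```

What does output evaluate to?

Step 1: The generator yields each value from range(1, 5).
Step 2: list() consumes all yields: [1, 2, 3, 4].
Therefore output = [1, 2, 3, 4].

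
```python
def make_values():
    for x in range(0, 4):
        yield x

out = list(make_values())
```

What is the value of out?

Step 1: The generator yields each value from range(0, 4).
Step 2: list() consumes all yields: [0, 1, 2, 3].
Therefore out = [0, 1, 2, 3].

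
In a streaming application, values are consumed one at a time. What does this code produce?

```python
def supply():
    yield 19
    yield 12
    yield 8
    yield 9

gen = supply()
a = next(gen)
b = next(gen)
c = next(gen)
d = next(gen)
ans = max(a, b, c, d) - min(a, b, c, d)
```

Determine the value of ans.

Step 1: Create generator and consume all values:
  a = next(gen) = 19
  b = next(gen) = 12
  c = next(gen) = 8
  d = next(gen) = 9
Step 2: max = 19, min = 8, ans = 19 - 8 = 11.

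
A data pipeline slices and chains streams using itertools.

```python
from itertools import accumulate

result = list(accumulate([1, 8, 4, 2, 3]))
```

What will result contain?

Step 1: accumulate computes running sums:
  + 1 = 1
  + 8 = 9
  + 4 = 13
  + 2 = 15
  + 3 = 18
Therefore result = [1, 9, 13, 15, 18].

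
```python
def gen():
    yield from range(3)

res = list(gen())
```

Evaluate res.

Step 1: yield from delegates to the iterable, yielding each element.
Step 2: Collected values: [0, 1, 2].
Therefore res = [0, 1, 2].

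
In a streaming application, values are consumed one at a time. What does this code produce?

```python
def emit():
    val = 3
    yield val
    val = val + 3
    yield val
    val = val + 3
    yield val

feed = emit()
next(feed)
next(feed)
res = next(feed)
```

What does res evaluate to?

Step 1: Trace through generator execution:
  Yield 1: val starts at 3, yield 3
  Yield 2: val = 3 + 3 = 6, yield 6
  Yield 3: val = 6 + 3 = 9, yield 9
Step 2: First next() gets 3, second next() gets the second value, third next() yields 9.
Therefore res = 9.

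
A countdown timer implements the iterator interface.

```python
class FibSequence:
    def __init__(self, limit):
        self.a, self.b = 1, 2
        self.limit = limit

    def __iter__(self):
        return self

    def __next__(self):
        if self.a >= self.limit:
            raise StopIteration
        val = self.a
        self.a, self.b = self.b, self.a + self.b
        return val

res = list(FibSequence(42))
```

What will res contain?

Step 1: Fibonacci-like sequence (a=1, b=2) until >= 42:
  Yield 1, then a,b = 2,3
  Yield 2, then a,b = 3,5
  Yield 3, then a,b = 5,8
  Yield 5, then a,b = 8,13
  Yield 8, then a,b = 13,21
  Yield 13, then a,b = 21,34
  Yield 21, then a,b = 34,55
  Yield 34, then a,b = 55,89
Step 2: 55 >= 42, stop.
Therefore res = [1, 2, 3, 5, 8, 13, 21, 34].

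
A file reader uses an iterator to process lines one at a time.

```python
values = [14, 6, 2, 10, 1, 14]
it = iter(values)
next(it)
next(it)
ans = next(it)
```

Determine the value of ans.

Step 1: Create iterator over [14, 6, 2, 10, 1, 14].
Step 2: next() consumes 14.
Step 3: next() consumes 6.
Step 4: next() returns 2.
Therefore ans = 2.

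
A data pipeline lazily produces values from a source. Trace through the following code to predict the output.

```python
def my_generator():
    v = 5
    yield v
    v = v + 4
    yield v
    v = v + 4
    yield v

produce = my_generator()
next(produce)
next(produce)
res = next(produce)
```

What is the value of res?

Step 1: Trace through generator execution:
  Yield 1: v starts at 5, yield 5
  Yield 2: v = 5 + 4 = 9, yield 9
  Yield 3: v = 9 + 4 = 13, yield 13
Step 2: First next() gets 5, second next() gets the second value, third next() yields 13.
Therefore res = 13.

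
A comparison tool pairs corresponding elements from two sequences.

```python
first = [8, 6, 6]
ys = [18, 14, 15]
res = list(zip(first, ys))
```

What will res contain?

Step 1: zip pairs elements at same index:
  Index 0: (8, 18)
  Index 1: (6, 14)
  Index 2: (6, 15)
Therefore res = [(8, 18), (6, 14), (6, 15)].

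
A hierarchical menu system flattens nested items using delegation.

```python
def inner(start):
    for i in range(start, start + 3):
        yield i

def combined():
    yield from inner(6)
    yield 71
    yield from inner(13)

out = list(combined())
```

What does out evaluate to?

Step 1: combined() delegates to inner(6):
  yield 6
  yield 7
  yield 8
Step 2: yield 71
Step 3: Delegates to inner(13):
  yield 13
  yield 14
  yield 15
Therefore out = [6, 7, 8, 71, 13, 14, 15].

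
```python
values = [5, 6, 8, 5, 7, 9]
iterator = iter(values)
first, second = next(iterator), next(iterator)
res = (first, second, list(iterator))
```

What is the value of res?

Step 1: Create iterator over [5, 6, 8, 5, 7, 9].
Step 2: first = 5, second = 6.
Step 3: Remaining elements: [8, 5, 7, 9].
Therefore res = (5, 6, [8, 5, 7, 9]).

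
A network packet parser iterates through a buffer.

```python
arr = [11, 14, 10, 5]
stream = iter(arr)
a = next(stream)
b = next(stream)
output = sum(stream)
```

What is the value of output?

Step 1: Create iterator over [11, 14, 10, 5].
Step 2: a = next() = 11, b = next() = 14.
Step 3: sum() of remaining [10, 5] = 15.
Therefore output = 15.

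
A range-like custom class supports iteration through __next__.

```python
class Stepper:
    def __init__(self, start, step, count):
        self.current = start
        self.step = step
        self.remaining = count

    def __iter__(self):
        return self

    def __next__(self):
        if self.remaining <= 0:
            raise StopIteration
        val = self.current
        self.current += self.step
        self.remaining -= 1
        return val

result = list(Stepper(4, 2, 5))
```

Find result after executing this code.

Step 1: Stepper starts at 4, increments by 2, for 5 steps:
  Yield 4, then current += 2
  Yield 6, then current += 2
  Yield 8, then current += 2
  Yield 10, then current += 2
  Yield 12, then current += 2
Therefore result = [4, 6, 8, 10, 12].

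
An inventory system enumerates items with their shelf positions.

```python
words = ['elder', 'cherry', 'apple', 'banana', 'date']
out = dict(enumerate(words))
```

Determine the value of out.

Step 1: enumerate pairs indices with words:
  0 -> 'elder'
  1 -> 'cherry'
  2 -> 'apple'
  3 -> 'banana'
  4 -> 'date'
Therefore out = {0: 'elder', 1: 'cherry', 2: 'apple', 3: 'banana', 4: 'date'}.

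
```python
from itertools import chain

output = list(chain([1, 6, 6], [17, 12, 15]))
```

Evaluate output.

Step 1: chain() concatenates iterables: [1, 6, 6] + [17, 12, 15].
Therefore output = [1, 6, 6, 17, 12, 15].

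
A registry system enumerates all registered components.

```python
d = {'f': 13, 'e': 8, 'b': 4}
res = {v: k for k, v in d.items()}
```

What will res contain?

Step 1: Invert dict (swap keys and values):
  'f': 13 -> 13: 'f'
  'e': 8 -> 8: 'e'
  'b': 4 -> 4: 'b'
Therefore res = {13: 'f', 8: 'e', 4: 'b'}.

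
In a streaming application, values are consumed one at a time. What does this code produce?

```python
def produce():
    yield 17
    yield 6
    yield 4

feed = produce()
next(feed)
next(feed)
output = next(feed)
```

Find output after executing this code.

Step 1: produce() creates a generator.
Step 2: next(feed) yields 17 (consumed and discarded).
Step 3: next(feed) yields 6 (consumed and discarded).
Step 4: next(feed) yields 4, assigned to output.
Therefore output = 4.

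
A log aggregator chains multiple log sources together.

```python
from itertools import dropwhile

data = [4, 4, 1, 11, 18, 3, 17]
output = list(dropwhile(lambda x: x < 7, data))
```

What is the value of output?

Step 1: dropwhile drops elements while < 7:
  4 < 7: dropped
  4 < 7: dropped
  1 < 7: dropped
  11: kept (dropping stopped)
Step 2: Remaining elements kept regardless of condition.
Therefore output = [11, 18, 3, 17].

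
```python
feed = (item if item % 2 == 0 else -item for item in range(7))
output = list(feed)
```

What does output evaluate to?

Step 1: For each item in range(7), yield item if even, else -item:
  item=0: even, yield 0
  item=1: odd, yield -1
  item=2: even, yield 2
  item=3: odd, yield -3
  item=4: even, yield 4
  item=5: odd, yield -5
  item=6: even, yield 6
Therefore output = [0, -1, 2, -3, 4, -5, 6].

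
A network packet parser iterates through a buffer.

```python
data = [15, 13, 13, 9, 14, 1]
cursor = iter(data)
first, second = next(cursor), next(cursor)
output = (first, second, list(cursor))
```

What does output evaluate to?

Step 1: Create iterator over [15, 13, 13, 9, 14, 1].
Step 2: first = 15, second = 13.
Step 3: Remaining elements: [13, 9, 14, 1].
Therefore output = (15, 13, [13, 9, 14, 1]).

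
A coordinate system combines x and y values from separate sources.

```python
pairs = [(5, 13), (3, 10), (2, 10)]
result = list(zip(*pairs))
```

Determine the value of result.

Step 1: zip(*pairs) transposes: unzips [(5, 13), (3, 10), (2, 10)] into separate sequences.
Step 2: First elements: (5, 3, 2), second elements: (13, 10, 10).
Therefore result = [(5, 3, 2), (13, 10, 10)].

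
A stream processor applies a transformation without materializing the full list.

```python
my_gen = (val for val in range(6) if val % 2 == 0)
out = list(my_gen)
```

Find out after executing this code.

Step 1: Filter range(6) keeping only even values:
  val=0: even, included
  val=1: odd, excluded
  val=2: even, included
  val=3: odd, excluded
  val=4: even, included
  val=5: odd, excluded
Therefore out = [0, 2, 4].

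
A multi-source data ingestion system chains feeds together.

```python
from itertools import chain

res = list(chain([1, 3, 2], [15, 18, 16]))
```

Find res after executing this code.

Step 1: chain() concatenates iterables: [1, 3, 2] + [15, 18, 16].
Therefore res = [1, 3, 2, 15, 18, 16].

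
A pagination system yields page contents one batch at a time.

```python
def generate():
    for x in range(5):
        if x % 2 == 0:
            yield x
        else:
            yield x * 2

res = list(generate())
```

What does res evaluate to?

Step 1: For each x in range(5), yield x if even, else x*2:
  x=0 (even): yield 0
  x=1 (odd): yield 1*2 = 2
  x=2 (even): yield 2
  x=3 (odd): yield 3*2 = 6
  x=4 (even): yield 4
Therefore res = [0, 2, 2, 6, 4].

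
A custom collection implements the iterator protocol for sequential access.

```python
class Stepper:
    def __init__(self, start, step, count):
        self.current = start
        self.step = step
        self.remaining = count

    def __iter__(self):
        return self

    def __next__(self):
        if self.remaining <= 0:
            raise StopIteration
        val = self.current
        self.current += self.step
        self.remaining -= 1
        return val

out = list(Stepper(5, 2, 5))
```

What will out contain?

Step 1: Stepper starts at 5, increments by 2, for 5 steps:
  Yield 5, then current += 2
  Yield 7, then current += 2
  Yield 9, then current += 2
  Yield 11, then current += 2
  Yield 13, then current += 2
Therefore out = [5, 7, 9, 11, 13].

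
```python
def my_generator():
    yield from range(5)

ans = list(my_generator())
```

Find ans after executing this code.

Step 1: yield from delegates to the iterable, yielding each element.
Step 2: Collected values: [0, 1, 2, 3, 4].
Therefore ans = [0, 1, 2, 3, 4].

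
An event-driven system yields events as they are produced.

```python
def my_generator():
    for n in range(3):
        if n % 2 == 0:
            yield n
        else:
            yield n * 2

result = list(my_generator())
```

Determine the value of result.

Step 1: For each n in range(3), yield n if even, else n*2:
  n=0 (even): yield 0
  n=1 (odd): yield 1*2 = 2
  n=2 (even): yield 2
Therefore result = [0, 2, 2].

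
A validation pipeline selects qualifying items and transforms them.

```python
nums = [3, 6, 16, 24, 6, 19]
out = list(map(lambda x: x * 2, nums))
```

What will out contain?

Step 1: Apply lambda x: x * 2 to each element:
  3 -> 6
  6 -> 12
  16 -> 32
  24 -> 48
  6 -> 12
  19 -> 38
Therefore out = [6, 12, 32, 48, 12, 38].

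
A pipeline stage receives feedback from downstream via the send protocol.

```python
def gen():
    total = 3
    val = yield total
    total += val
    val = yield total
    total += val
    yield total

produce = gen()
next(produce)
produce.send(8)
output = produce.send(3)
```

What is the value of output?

Step 1: next() -> yield total=3.
Step 2: send(8) -> val=8, total = 3+8 = 11, yield 11.
Step 3: send(3) -> val=3, total = 11+3 = 14, yield 14.
Therefore output = 14.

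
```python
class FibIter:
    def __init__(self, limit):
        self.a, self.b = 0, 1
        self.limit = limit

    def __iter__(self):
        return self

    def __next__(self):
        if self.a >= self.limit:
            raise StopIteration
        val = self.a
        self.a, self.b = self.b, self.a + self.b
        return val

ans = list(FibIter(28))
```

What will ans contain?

Step 1: Fibonacci-like sequence (a=0, b=1) until >= 28:
  Yield 0, then a,b = 1,1
  Yield 1, then a,b = 1,2
  Yield 1, then a,b = 2,3
  Yield 2, then a,b = 3,5
  Yield 3, then a,b = 5,8
  Yield 5, then a,b = 8,13
  Yield 8, then a,b = 13,21
  Yield 13, then a,b = 21,34
  Yield 21, then a,b = 34,55
Step 2: 34 >= 28, stop.
Therefore ans = [0, 1, 1, 2, 3, 5, 8, 13, 21].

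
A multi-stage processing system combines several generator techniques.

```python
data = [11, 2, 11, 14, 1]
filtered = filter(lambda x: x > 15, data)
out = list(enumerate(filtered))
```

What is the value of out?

Step 1: Filter [11, 2, 11, 14, 1] for > 15: [].
Step 2: enumerate re-indexes from 0: [].
Therefore out = [].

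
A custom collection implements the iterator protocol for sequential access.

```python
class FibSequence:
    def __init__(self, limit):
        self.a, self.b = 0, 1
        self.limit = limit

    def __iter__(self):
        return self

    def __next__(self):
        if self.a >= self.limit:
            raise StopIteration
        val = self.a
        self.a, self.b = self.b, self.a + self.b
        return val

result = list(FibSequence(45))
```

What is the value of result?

Step 1: Fibonacci-like sequence (a=0, b=1) until >= 45:
  Yield 0, then a,b = 1,1
  Yield 1, then a,b = 1,2
  Yield 1, then a,b = 2,3
  Yield 2, then a,b = 3,5
  Yield 3, then a,b = 5,8
  Yield 5, then a,b = 8,13
  Yield 8, then a,b = 13,21
  Yield 13, then a,b = 21,34
  Yield 21, then a,b = 34,55
  Yield 34, then a,b = 55,89
Step 2: 55 >= 45, stop.
Therefore result = [0, 1, 1, 2, 3, 5, 8, 13, 21, 34].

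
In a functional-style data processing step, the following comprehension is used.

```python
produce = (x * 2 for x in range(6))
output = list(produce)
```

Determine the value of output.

Step 1: For each x in range(6), compute x*2:
  x=0: 0*2 = 0
  x=1: 1*2 = 2
  x=2: 2*2 = 4
  x=3: 3*2 = 6
  x=4: 4*2 = 8
  x=5: 5*2 = 10
Therefore output = [0, 2, 4, 6, 8, 10].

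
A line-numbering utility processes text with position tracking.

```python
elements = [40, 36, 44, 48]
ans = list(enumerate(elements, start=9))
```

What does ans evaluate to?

Step 1: enumerate with start=9:
  (9, 40)
  (10, 36)
  (11, 44)
  (12, 48)
Therefore ans = [(9, 40), (10, 36), (11, 44), (12, 48)].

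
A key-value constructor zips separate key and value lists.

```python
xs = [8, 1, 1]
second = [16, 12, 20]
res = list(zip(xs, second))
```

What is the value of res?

Step 1: zip pairs elements at same index:
  Index 0: (8, 16)
  Index 1: (1, 12)
  Index 2: (1, 20)
Therefore res = [(8, 16), (1, 12), (1, 20)].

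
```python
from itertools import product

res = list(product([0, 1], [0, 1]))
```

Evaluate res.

Step 1: product([0, 1], [0, 1]) gives all pairs:
  (0, 0)
  (0, 1)
  (1, 0)
  (1, 1)
Therefore res = [(0, 0), (0, 1), (1, 0), (1, 1)].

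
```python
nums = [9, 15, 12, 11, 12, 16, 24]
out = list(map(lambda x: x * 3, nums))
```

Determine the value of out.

Step 1: Apply lambda x: x * 3 to each element:
  9 -> 27
  15 -> 45
  12 -> 36
  11 -> 33
  12 -> 36
  16 -> 48
  24 -> 72
Therefore out = [27, 45, 36, 33, 36, 48, 72].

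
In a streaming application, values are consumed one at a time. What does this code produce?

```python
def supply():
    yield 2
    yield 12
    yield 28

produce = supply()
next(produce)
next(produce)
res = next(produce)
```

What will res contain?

Step 1: supply() creates a generator.
Step 2: next(produce) yields 2 (consumed and discarded).
Step 3: next(produce) yields 12 (consumed and discarded).
Step 4: next(produce) yields 28, assigned to res.
Therefore res = 28.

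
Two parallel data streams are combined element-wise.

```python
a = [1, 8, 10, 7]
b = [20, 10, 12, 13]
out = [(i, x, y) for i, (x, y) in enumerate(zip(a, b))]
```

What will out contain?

Step 1: enumerate(zip(a, b)) gives index with paired elements:
  i=0: (1, 20)
  i=1: (8, 10)
  i=2: (10, 12)
  i=3: (7, 13)
Therefore out = [(0, 1, 20), (1, 8, 10), (2, 10, 12), (3, 7, 13)].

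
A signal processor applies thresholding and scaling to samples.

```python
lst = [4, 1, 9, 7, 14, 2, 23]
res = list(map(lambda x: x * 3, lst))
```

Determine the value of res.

Step 1: Apply lambda x: x * 3 to each element:
  4 -> 12
  1 -> 3
  9 -> 27
  7 -> 21
  14 -> 42
  2 -> 6
  23 -> 69
Therefore res = [12, 3, 27, 21, 42, 6, 69].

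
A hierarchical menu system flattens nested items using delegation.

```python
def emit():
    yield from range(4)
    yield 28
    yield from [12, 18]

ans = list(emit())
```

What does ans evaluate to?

Step 1: Trace yields in order:
  yield 0
  yield 1
  yield 2
  yield 3
  yield 28
  yield 12
  yield 18
Therefore ans = [0, 1, 2, 3, 28, 12, 18].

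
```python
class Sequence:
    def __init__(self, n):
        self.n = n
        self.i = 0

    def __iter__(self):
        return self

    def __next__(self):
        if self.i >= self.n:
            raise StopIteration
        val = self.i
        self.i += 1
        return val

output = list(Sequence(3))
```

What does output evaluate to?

Step 1: Sequence(3) creates an iterator counting 0 to 2.
Step 2: list() consumes all values: [0, 1, 2].
Therefore output = [0, 1, 2].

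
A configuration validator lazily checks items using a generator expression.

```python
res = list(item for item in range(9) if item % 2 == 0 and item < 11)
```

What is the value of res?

Step 1: Filter range(9) where item % 2 == 0 and item < 11:
  item=0: both conditions met, included
  item=1: excluded (1 % 2 != 0)
  item=2: both conditions met, included
  item=3: excluded (3 % 2 != 0)
  item=4: both conditions met, included
  item=5: excluded (5 % 2 != 0)
  item=6: both conditions met, included
  item=7: excluded (7 % 2 != 0)
  item=8: both conditions met, included
Therefore res = [0, 2, 4, 6, 8].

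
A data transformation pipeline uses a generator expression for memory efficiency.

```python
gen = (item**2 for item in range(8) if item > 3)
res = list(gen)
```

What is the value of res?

Step 1: For range(8), keep item > 3, then square:
  item=0: 0 <= 3, excluded
  item=1: 1 <= 3, excluded
  item=2: 2 <= 3, excluded
  item=3: 3 <= 3, excluded
  item=4: 4 > 3, yield 4**2 = 16
  item=5: 5 > 3, yield 5**2 = 25
  item=6: 6 > 3, yield 6**2 = 36
  item=7: 7 > 3, yield 7**2 = 49
Therefore res = [16, 25, 36, 49].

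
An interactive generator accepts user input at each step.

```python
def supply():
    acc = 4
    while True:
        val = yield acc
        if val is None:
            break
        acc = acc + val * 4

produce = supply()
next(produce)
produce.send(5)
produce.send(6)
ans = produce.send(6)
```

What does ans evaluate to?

Step 1: next() -> yield acc=4.
Step 2: send(5) -> val=5, acc = 4 + 5*4 = 24, yield 24.
Step 3: send(6) -> val=6, acc = 24 + 6*4 = 48, yield 48.
Step 4: send(6) -> val=6, acc = 48 + 6*4 = 72, yield 72.
Therefore ans = 72.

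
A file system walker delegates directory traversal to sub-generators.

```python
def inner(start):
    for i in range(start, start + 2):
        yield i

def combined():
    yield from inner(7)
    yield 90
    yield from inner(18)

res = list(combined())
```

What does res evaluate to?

Step 1: combined() delegates to inner(7):
  yield 7
  yield 8
Step 2: yield 90
Step 3: Delegates to inner(18):
  yield 18
  yield 19
Therefore res = [7, 8, 90, 18, 19].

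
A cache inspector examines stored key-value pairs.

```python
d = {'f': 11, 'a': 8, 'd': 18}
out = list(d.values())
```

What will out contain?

Step 1: d.values() returns the dictionary values in insertion order.
Therefore out = [11, 8, 18].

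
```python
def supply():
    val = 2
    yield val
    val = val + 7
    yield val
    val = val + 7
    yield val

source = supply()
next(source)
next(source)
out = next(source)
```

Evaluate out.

Step 1: Trace through generator execution:
  Yield 1: val starts at 2, yield 2
  Yield 2: val = 2 + 7 = 9, yield 9
  Yield 3: val = 9 + 7 = 16, yield 16
Step 2: First next() gets 2, second next() gets the second value, third next() yields 16.
Therefore out = 16.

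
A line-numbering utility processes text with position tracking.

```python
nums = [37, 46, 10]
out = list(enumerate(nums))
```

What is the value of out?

Step 1: enumerate pairs each element with its index:
  (0, 37)
  (1, 46)
  (2, 10)
Therefore out = [(0, 37), (1, 46), (2, 10)].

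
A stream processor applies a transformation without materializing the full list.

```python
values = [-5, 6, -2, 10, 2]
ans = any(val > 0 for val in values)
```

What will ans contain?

Step 1: Check val > 0 for each element in [-5, 6, -2, 10, 2]:
  -5 > 0: False
  6 > 0: True
  -2 > 0: False
  10 > 0: True
  2 > 0: True
Step 2: any() returns True.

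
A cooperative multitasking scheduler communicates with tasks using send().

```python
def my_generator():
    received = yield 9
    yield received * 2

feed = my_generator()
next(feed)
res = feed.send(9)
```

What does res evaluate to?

Step 1: next(feed) advances to first yield, producing 9.
Step 2: send(9) resumes, received = 9.
Step 3: yield received * 2 = 9 * 2 = 18.
Therefore res = 18.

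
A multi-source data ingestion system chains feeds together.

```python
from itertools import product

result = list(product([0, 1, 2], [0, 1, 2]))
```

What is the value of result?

Step 1: product([0, 1, 2], [0, 1, 2]) gives all pairs:
  (0, 0)
  (0, 1)
  (0, 2)
  (1, 0)
  (1, 1)
  (1, 2)
  (2, 0)
  (2, 1)
  (2, 2)
Therefore result = [(0, 0), (0, 1), (0, 2), (1, 0), (1, 1), (1, 2), (2, 0), (2, 1), (2, 2)].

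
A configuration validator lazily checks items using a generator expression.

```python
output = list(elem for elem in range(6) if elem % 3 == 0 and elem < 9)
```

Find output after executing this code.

Step 1: Filter range(6) where elem % 3 == 0 and elem < 9:
  elem=0: both conditions met, included
  elem=1: excluded (1 % 3 != 0)
  elem=2: excluded (2 % 3 != 0)
  elem=3: both conditions met, included
  elem=4: excluded (4 % 3 != 0)
  elem=5: excluded (5 % 3 != 0)
Therefore output = [0, 3].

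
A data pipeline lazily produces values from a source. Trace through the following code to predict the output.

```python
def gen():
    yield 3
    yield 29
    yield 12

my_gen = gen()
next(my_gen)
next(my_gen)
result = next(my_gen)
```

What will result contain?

Step 1: gen() creates a generator.
Step 2: next(my_gen) yields 3 (consumed and discarded).
Step 3: next(my_gen) yields 29 (consumed and discarded).
Step 4: next(my_gen) yields 12, assigned to result.
Therefore result = 12.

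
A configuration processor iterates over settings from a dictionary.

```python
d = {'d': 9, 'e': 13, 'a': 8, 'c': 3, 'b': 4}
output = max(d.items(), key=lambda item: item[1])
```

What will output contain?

Step 1: Find item with maximum value:
  ('d', 9)
  ('e', 13)
  ('a', 8)
  ('c', 3)
  ('b', 4)
Step 2: Maximum value is 13 at key 'e'.
Therefore output = ('e', 13).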